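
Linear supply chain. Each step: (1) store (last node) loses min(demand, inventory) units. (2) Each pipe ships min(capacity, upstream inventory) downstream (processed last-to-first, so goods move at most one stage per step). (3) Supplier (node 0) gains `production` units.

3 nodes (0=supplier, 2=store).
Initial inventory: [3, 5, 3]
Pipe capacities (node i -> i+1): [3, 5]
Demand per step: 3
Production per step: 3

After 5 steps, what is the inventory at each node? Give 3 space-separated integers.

Step 1: demand=3,sold=3 ship[1->2]=5 ship[0->1]=3 prod=3 -> inv=[3 3 5]
Step 2: demand=3,sold=3 ship[1->2]=3 ship[0->1]=3 prod=3 -> inv=[3 3 5]
Step 3: demand=3,sold=3 ship[1->2]=3 ship[0->1]=3 prod=3 -> inv=[3 3 5]
Step 4: demand=3,sold=3 ship[1->2]=3 ship[0->1]=3 prod=3 -> inv=[3 3 5]
Step 5: demand=3,sold=3 ship[1->2]=3 ship[0->1]=3 prod=3 -> inv=[3 3 5]

3 3 5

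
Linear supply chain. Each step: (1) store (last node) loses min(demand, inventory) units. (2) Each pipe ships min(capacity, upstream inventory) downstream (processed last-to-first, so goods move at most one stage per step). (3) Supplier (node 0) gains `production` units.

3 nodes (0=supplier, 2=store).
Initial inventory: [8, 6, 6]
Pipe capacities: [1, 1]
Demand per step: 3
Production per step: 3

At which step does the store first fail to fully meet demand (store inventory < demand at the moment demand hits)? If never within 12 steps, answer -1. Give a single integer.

Step 1: demand=3,sold=3 ship[1->2]=1 ship[0->1]=1 prod=3 -> [10 6 4]
Step 2: demand=3,sold=3 ship[1->2]=1 ship[0->1]=1 prod=3 -> [12 6 2]
Step 3: demand=3,sold=2 ship[1->2]=1 ship[0->1]=1 prod=3 -> [14 6 1]
Step 4: demand=3,sold=1 ship[1->2]=1 ship[0->1]=1 prod=3 -> [16 6 1]
Step 5: demand=3,sold=1 ship[1->2]=1 ship[0->1]=1 prod=3 -> [18 6 1]
Step 6: demand=3,sold=1 ship[1->2]=1 ship[0->1]=1 prod=3 -> [20 6 1]
Step 7: demand=3,sold=1 ship[1->2]=1 ship[0->1]=1 prod=3 -> [22 6 1]
Step 8: demand=3,sold=1 ship[1->2]=1 ship[0->1]=1 prod=3 -> [24 6 1]
Step 9: demand=3,sold=1 ship[1->2]=1 ship[0->1]=1 prod=3 -> [26 6 1]
Step 10: demand=3,sold=1 ship[1->2]=1 ship[0->1]=1 prod=3 -> [28 6 1]
Step 11: demand=3,sold=1 ship[1->2]=1 ship[0->1]=1 prod=3 -> [30 6 1]
Step 12: demand=3,sold=1 ship[1->2]=1 ship[0->1]=1 prod=3 -> [32 6 1]
First stockout at step 3

3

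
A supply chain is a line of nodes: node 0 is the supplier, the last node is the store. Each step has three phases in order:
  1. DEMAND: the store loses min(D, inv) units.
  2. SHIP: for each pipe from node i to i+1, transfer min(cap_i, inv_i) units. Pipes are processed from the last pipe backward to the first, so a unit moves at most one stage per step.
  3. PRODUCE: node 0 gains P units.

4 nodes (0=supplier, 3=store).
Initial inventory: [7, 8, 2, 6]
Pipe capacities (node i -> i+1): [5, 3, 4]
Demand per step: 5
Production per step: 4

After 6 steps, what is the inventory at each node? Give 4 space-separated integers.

Step 1: demand=5,sold=5 ship[2->3]=2 ship[1->2]=3 ship[0->1]=5 prod=4 -> inv=[6 10 3 3]
Step 2: demand=5,sold=3 ship[2->3]=3 ship[1->2]=3 ship[0->1]=5 prod=4 -> inv=[5 12 3 3]
Step 3: demand=5,sold=3 ship[2->3]=3 ship[1->2]=3 ship[0->1]=5 prod=4 -> inv=[4 14 3 3]
Step 4: demand=5,sold=3 ship[2->3]=3 ship[1->2]=3 ship[0->1]=4 prod=4 -> inv=[4 15 3 3]
Step 5: demand=5,sold=3 ship[2->3]=3 ship[1->2]=3 ship[0->1]=4 prod=4 -> inv=[4 16 3 3]
Step 6: demand=5,sold=3 ship[2->3]=3 ship[1->2]=3 ship[0->1]=4 prod=4 -> inv=[4 17 3 3]

4 17 3 3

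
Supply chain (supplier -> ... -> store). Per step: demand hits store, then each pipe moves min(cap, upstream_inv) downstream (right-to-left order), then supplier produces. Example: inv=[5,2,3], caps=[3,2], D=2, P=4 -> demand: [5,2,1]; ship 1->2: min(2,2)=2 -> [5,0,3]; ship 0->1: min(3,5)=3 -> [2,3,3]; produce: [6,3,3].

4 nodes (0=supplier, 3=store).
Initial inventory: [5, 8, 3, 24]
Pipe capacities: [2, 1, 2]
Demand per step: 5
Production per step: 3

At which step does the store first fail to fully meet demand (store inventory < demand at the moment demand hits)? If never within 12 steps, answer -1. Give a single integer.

Step 1: demand=5,sold=5 ship[2->3]=2 ship[1->2]=1 ship[0->1]=2 prod=3 -> [6 9 2 21]
Step 2: demand=5,sold=5 ship[2->3]=2 ship[1->2]=1 ship[0->1]=2 prod=3 -> [7 10 1 18]
Step 3: demand=5,sold=5 ship[2->3]=1 ship[1->2]=1 ship[0->1]=2 prod=3 -> [8 11 1 14]
Step 4: demand=5,sold=5 ship[2->3]=1 ship[1->2]=1 ship[0->1]=2 prod=3 -> [9 12 1 10]
Step 5: demand=5,sold=5 ship[2->3]=1 ship[1->2]=1 ship[0->1]=2 prod=3 -> [10 13 1 6]
Step 6: demand=5,sold=5 ship[2->3]=1 ship[1->2]=1 ship[0->1]=2 prod=3 -> [11 14 1 2]
Step 7: demand=5,sold=2 ship[2->3]=1 ship[1->2]=1 ship[0->1]=2 prod=3 -> [12 15 1 1]
Step 8: demand=5,sold=1 ship[2->3]=1 ship[1->2]=1 ship[0->1]=2 prod=3 -> [13 16 1 1]
Step 9: demand=5,sold=1 ship[2->3]=1 ship[1->2]=1 ship[0->1]=2 prod=3 -> [14 17 1 1]
Step 10: demand=5,sold=1 ship[2->3]=1 ship[1->2]=1 ship[0->1]=2 prod=3 -> [15 18 1 1]
Step 11: demand=5,sold=1 ship[2->3]=1 ship[1->2]=1 ship[0->1]=2 prod=3 -> [16 19 1 1]
Step 12: demand=5,sold=1 ship[2->3]=1 ship[1->2]=1 ship[0->1]=2 prod=3 -> [17 20 1 1]
First stockout at step 7

7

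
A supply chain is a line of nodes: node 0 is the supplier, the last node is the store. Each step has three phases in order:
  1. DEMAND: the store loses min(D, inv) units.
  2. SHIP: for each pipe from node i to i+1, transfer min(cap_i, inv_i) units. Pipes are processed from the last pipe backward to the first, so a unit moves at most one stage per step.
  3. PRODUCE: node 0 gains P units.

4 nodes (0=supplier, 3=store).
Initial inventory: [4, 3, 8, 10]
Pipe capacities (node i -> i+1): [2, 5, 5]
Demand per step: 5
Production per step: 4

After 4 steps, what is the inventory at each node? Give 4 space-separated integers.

Step 1: demand=5,sold=5 ship[2->3]=5 ship[1->2]=3 ship[0->1]=2 prod=4 -> inv=[6 2 6 10]
Step 2: demand=5,sold=5 ship[2->3]=5 ship[1->2]=2 ship[0->1]=2 prod=4 -> inv=[8 2 3 10]
Step 3: demand=5,sold=5 ship[2->3]=3 ship[1->2]=2 ship[0->1]=2 prod=4 -> inv=[10 2 2 8]
Step 4: demand=5,sold=5 ship[2->3]=2 ship[1->2]=2 ship[0->1]=2 prod=4 -> inv=[12 2 2 5]

12 2 2 5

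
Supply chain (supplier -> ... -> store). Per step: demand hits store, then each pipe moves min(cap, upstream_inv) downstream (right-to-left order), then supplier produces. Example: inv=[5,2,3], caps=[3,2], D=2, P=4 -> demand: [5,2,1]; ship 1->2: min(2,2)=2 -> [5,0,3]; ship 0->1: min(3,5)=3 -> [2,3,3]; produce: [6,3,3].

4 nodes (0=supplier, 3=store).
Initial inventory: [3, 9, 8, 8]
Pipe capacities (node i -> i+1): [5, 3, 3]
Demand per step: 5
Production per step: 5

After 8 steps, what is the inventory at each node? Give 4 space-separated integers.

Step 1: demand=5,sold=5 ship[2->3]=3 ship[1->2]=3 ship[0->1]=3 prod=5 -> inv=[5 9 8 6]
Step 2: demand=5,sold=5 ship[2->3]=3 ship[1->2]=3 ship[0->1]=5 prod=5 -> inv=[5 11 8 4]
Step 3: demand=5,sold=4 ship[2->3]=3 ship[1->2]=3 ship[0->1]=5 prod=5 -> inv=[5 13 8 3]
Step 4: demand=5,sold=3 ship[2->3]=3 ship[1->2]=3 ship[0->1]=5 prod=5 -> inv=[5 15 8 3]
Step 5: demand=5,sold=3 ship[2->3]=3 ship[1->2]=3 ship[0->1]=5 prod=5 -> inv=[5 17 8 3]
Step 6: demand=5,sold=3 ship[2->3]=3 ship[1->2]=3 ship[0->1]=5 prod=5 -> inv=[5 19 8 3]
Step 7: demand=5,sold=3 ship[2->3]=3 ship[1->2]=3 ship[0->1]=5 prod=5 -> inv=[5 21 8 3]
Step 8: demand=5,sold=3 ship[2->3]=3 ship[1->2]=3 ship[0->1]=5 prod=5 -> inv=[5 23 8 3]

5 23 8 3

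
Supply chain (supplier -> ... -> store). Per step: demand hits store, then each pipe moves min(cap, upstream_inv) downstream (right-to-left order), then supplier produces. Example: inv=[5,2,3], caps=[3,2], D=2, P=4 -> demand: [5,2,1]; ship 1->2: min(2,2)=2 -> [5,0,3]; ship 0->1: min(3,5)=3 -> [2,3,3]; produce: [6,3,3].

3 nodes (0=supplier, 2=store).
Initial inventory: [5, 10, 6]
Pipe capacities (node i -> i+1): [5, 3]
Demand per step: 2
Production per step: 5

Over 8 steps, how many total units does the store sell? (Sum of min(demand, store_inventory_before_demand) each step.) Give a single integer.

Answer: 16

Derivation:
Step 1: sold=2 (running total=2) -> [5 12 7]
Step 2: sold=2 (running total=4) -> [5 14 8]
Step 3: sold=2 (running total=6) -> [5 16 9]
Step 4: sold=2 (running total=8) -> [5 18 10]
Step 5: sold=2 (running total=10) -> [5 20 11]
Step 6: sold=2 (running total=12) -> [5 22 12]
Step 7: sold=2 (running total=14) -> [5 24 13]
Step 8: sold=2 (running total=16) -> [5 26 14]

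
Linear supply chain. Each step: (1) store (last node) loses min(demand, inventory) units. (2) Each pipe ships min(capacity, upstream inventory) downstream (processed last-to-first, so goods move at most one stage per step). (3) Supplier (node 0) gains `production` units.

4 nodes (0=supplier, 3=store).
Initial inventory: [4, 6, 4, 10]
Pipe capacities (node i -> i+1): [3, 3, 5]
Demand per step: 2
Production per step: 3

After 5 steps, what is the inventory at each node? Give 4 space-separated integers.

Step 1: demand=2,sold=2 ship[2->3]=4 ship[1->2]=3 ship[0->1]=3 prod=3 -> inv=[4 6 3 12]
Step 2: demand=2,sold=2 ship[2->3]=3 ship[1->2]=3 ship[0->1]=3 prod=3 -> inv=[4 6 3 13]
Step 3: demand=2,sold=2 ship[2->3]=3 ship[1->2]=3 ship[0->1]=3 prod=3 -> inv=[4 6 3 14]
Step 4: demand=2,sold=2 ship[2->3]=3 ship[1->2]=3 ship[0->1]=3 prod=3 -> inv=[4 6 3 15]
Step 5: demand=2,sold=2 ship[2->3]=3 ship[1->2]=3 ship[0->1]=3 prod=3 -> inv=[4 6 3 16]

4 6 3 16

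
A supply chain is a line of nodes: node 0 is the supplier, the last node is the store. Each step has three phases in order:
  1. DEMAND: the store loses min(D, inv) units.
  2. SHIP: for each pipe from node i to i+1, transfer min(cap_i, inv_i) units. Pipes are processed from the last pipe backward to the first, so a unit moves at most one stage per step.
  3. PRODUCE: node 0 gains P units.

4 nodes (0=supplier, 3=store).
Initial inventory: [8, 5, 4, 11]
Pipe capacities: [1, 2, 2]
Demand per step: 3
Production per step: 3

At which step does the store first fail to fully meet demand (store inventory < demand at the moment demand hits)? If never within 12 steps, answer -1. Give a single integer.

Step 1: demand=3,sold=3 ship[2->3]=2 ship[1->2]=2 ship[0->1]=1 prod=3 -> [10 4 4 10]
Step 2: demand=3,sold=3 ship[2->3]=2 ship[1->2]=2 ship[0->1]=1 prod=3 -> [12 3 4 9]
Step 3: demand=3,sold=3 ship[2->3]=2 ship[1->2]=2 ship[0->1]=1 prod=3 -> [14 2 4 8]
Step 4: demand=3,sold=3 ship[2->3]=2 ship[1->2]=2 ship[0->1]=1 prod=3 -> [16 1 4 7]
Step 5: demand=3,sold=3 ship[2->3]=2 ship[1->2]=1 ship[0->1]=1 prod=3 -> [18 1 3 6]
Step 6: demand=3,sold=3 ship[2->3]=2 ship[1->2]=1 ship[0->1]=1 prod=3 -> [20 1 2 5]
Step 7: demand=3,sold=3 ship[2->3]=2 ship[1->2]=1 ship[0->1]=1 prod=3 -> [22 1 1 4]
Step 8: demand=3,sold=3 ship[2->3]=1 ship[1->2]=1 ship[0->1]=1 prod=3 -> [24 1 1 2]
Step 9: demand=3,sold=2 ship[2->3]=1 ship[1->2]=1 ship[0->1]=1 prod=3 -> [26 1 1 1]
Step 10: demand=3,sold=1 ship[2->3]=1 ship[1->2]=1 ship[0->1]=1 prod=3 -> [28 1 1 1]
Step 11: demand=3,sold=1 ship[2->3]=1 ship[1->2]=1 ship[0->1]=1 prod=3 -> [30 1 1 1]
Step 12: demand=3,sold=1 ship[2->3]=1 ship[1->2]=1 ship[0->1]=1 prod=3 -> [32 1 1 1]
First stockout at step 9

9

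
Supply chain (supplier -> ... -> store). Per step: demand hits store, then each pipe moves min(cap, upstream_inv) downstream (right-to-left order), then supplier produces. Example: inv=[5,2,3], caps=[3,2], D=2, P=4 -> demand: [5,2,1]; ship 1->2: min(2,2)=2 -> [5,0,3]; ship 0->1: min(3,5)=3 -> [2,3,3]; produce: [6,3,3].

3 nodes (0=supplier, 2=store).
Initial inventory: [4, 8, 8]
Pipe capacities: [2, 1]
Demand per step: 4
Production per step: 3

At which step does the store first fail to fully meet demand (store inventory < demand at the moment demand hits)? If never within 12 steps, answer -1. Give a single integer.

Step 1: demand=4,sold=4 ship[1->2]=1 ship[0->1]=2 prod=3 -> [5 9 5]
Step 2: demand=4,sold=4 ship[1->2]=1 ship[0->1]=2 prod=3 -> [6 10 2]
Step 3: demand=4,sold=2 ship[1->2]=1 ship[0->1]=2 prod=3 -> [7 11 1]
Step 4: demand=4,sold=1 ship[1->2]=1 ship[0->1]=2 prod=3 -> [8 12 1]
Step 5: demand=4,sold=1 ship[1->2]=1 ship[0->1]=2 prod=3 -> [9 13 1]
Step 6: demand=4,sold=1 ship[1->2]=1 ship[0->1]=2 prod=3 -> [10 14 1]
Step 7: demand=4,sold=1 ship[1->2]=1 ship[0->1]=2 prod=3 -> [11 15 1]
Step 8: demand=4,sold=1 ship[1->2]=1 ship[0->1]=2 prod=3 -> [12 16 1]
Step 9: demand=4,sold=1 ship[1->2]=1 ship[0->1]=2 prod=3 -> [13 17 1]
Step 10: demand=4,sold=1 ship[1->2]=1 ship[0->1]=2 prod=3 -> [14 18 1]
Step 11: demand=4,sold=1 ship[1->2]=1 ship[0->1]=2 prod=3 -> [15 19 1]
Step 12: demand=4,sold=1 ship[1->2]=1 ship[0->1]=2 prod=3 -> [16 20 1]
First stockout at step 3

3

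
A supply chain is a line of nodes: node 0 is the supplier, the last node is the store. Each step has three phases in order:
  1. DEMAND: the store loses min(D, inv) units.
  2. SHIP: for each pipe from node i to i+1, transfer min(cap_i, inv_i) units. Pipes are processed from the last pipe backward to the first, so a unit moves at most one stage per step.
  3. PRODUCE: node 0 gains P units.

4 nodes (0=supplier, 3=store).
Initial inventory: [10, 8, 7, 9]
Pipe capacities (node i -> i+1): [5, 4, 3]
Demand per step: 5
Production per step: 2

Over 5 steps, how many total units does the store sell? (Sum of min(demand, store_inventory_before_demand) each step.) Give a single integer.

Step 1: sold=5 (running total=5) -> [7 9 8 7]
Step 2: sold=5 (running total=10) -> [4 10 9 5]
Step 3: sold=5 (running total=15) -> [2 10 10 3]
Step 4: sold=3 (running total=18) -> [2 8 11 3]
Step 5: sold=3 (running total=21) -> [2 6 12 3]

Answer: 21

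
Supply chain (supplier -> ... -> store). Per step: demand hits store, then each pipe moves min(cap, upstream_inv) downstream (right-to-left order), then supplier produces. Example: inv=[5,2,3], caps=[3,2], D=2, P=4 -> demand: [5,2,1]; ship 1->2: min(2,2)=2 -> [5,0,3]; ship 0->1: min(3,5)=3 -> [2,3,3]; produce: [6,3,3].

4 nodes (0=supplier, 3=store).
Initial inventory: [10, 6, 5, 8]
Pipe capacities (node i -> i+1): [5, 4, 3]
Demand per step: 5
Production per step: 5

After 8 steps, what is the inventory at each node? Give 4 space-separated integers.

Step 1: demand=5,sold=5 ship[2->3]=3 ship[1->2]=4 ship[0->1]=5 prod=5 -> inv=[10 7 6 6]
Step 2: demand=5,sold=5 ship[2->3]=3 ship[1->2]=4 ship[0->1]=5 prod=5 -> inv=[10 8 7 4]
Step 3: demand=5,sold=4 ship[2->3]=3 ship[1->2]=4 ship[0->1]=5 prod=5 -> inv=[10 9 8 3]
Step 4: demand=5,sold=3 ship[2->3]=3 ship[1->2]=4 ship[0->1]=5 prod=5 -> inv=[10 10 9 3]
Step 5: demand=5,sold=3 ship[2->3]=3 ship[1->2]=4 ship[0->1]=5 prod=5 -> inv=[10 11 10 3]
Step 6: demand=5,sold=3 ship[2->3]=3 ship[1->2]=4 ship[0->1]=5 prod=5 -> inv=[10 12 11 3]
Step 7: demand=5,sold=3 ship[2->3]=3 ship[1->2]=4 ship[0->1]=5 prod=5 -> inv=[10 13 12 3]
Step 8: demand=5,sold=3 ship[2->3]=3 ship[1->2]=4 ship[0->1]=5 prod=5 -> inv=[10 14 13 3]

10 14 13 3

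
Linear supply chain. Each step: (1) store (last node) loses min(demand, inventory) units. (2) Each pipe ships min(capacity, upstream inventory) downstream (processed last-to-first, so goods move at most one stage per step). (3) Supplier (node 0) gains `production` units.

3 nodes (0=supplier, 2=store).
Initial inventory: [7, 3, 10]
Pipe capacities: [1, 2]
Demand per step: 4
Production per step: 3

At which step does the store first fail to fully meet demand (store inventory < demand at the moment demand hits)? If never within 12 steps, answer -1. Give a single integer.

Step 1: demand=4,sold=4 ship[1->2]=2 ship[0->1]=1 prod=3 -> [9 2 8]
Step 2: demand=4,sold=4 ship[1->2]=2 ship[0->1]=1 prod=3 -> [11 1 6]
Step 3: demand=4,sold=4 ship[1->2]=1 ship[0->1]=1 prod=3 -> [13 1 3]
Step 4: demand=4,sold=3 ship[1->2]=1 ship[0->1]=1 prod=3 -> [15 1 1]
Step 5: demand=4,sold=1 ship[1->2]=1 ship[0->1]=1 prod=3 -> [17 1 1]
Step 6: demand=4,sold=1 ship[1->2]=1 ship[0->1]=1 prod=3 -> [19 1 1]
Step 7: demand=4,sold=1 ship[1->2]=1 ship[0->1]=1 prod=3 -> [21 1 1]
Step 8: demand=4,sold=1 ship[1->2]=1 ship[0->1]=1 prod=3 -> [23 1 1]
Step 9: demand=4,sold=1 ship[1->2]=1 ship[0->1]=1 prod=3 -> [25 1 1]
Step 10: demand=4,sold=1 ship[1->2]=1 ship[0->1]=1 prod=3 -> [27 1 1]
Step 11: demand=4,sold=1 ship[1->2]=1 ship[0->1]=1 prod=3 -> [29 1 1]
Step 12: demand=4,sold=1 ship[1->2]=1 ship[0->1]=1 prod=3 -> [31 1 1]
First stockout at step 4

4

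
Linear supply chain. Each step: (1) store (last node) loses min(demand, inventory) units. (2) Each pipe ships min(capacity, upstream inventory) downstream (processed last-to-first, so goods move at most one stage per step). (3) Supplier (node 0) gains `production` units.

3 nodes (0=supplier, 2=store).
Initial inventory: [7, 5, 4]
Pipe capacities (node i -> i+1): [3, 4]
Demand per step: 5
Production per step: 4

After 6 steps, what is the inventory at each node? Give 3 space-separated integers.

Step 1: demand=5,sold=4 ship[1->2]=4 ship[0->1]=3 prod=4 -> inv=[8 4 4]
Step 2: demand=5,sold=4 ship[1->2]=4 ship[0->1]=3 prod=4 -> inv=[9 3 4]
Step 3: demand=5,sold=4 ship[1->2]=3 ship[0->1]=3 prod=4 -> inv=[10 3 3]
Step 4: demand=5,sold=3 ship[1->2]=3 ship[0->1]=3 prod=4 -> inv=[11 3 3]
Step 5: demand=5,sold=3 ship[1->2]=3 ship[0->1]=3 prod=4 -> inv=[12 3 3]
Step 6: demand=5,sold=3 ship[1->2]=3 ship[0->1]=3 prod=4 -> inv=[13 3 3]

13 3 3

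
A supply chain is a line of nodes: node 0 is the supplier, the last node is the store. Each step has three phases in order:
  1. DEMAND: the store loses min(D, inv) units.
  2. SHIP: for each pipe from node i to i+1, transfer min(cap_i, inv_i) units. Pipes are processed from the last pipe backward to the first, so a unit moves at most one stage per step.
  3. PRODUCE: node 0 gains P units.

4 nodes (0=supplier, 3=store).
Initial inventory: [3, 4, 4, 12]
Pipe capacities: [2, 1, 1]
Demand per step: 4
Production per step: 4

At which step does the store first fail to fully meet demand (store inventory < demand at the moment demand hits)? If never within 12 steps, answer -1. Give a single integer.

Step 1: demand=4,sold=4 ship[2->3]=1 ship[1->2]=1 ship[0->1]=2 prod=4 -> [5 5 4 9]
Step 2: demand=4,sold=4 ship[2->3]=1 ship[1->2]=1 ship[0->1]=2 prod=4 -> [7 6 4 6]
Step 3: demand=4,sold=4 ship[2->3]=1 ship[1->2]=1 ship[0->1]=2 prod=4 -> [9 7 4 3]
Step 4: demand=4,sold=3 ship[2->3]=1 ship[1->2]=1 ship[0->1]=2 prod=4 -> [11 8 4 1]
Step 5: demand=4,sold=1 ship[2->3]=1 ship[1->2]=1 ship[0->1]=2 prod=4 -> [13 9 4 1]
Step 6: demand=4,sold=1 ship[2->3]=1 ship[1->2]=1 ship[0->1]=2 prod=4 -> [15 10 4 1]
Step 7: demand=4,sold=1 ship[2->3]=1 ship[1->2]=1 ship[0->1]=2 prod=4 -> [17 11 4 1]
Step 8: demand=4,sold=1 ship[2->3]=1 ship[1->2]=1 ship[0->1]=2 prod=4 -> [19 12 4 1]
Step 9: demand=4,sold=1 ship[2->3]=1 ship[1->2]=1 ship[0->1]=2 prod=4 -> [21 13 4 1]
Step 10: demand=4,sold=1 ship[2->3]=1 ship[1->2]=1 ship[0->1]=2 prod=4 -> [23 14 4 1]
Step 11: demand=4,sold=1 ship[2->3]=1 ship[1->2]=1 ship[0->1]=2 prod=4 -> [25 15 4 1]
Step 12: demand=4,sold=1 ship[2->3]=1 ship[1->2]=1 ship[0->1]=2 prod=4 -> [27 16 4 1]
First stockout at step 4

4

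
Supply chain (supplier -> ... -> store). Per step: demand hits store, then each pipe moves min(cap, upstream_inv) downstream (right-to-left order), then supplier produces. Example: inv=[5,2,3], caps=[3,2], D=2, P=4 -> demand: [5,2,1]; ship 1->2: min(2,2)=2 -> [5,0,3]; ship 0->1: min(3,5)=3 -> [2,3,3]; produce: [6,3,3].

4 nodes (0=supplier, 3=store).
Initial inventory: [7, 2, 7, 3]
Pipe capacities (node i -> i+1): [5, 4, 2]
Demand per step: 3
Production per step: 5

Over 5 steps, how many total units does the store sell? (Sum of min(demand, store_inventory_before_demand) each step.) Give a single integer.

Answer: 11

Derivation:
Step 1: sold=3 (running total=3) -> [7 5 7 2]
Step 2: sold=2 (running total=5) -> [7 6 9 2]
Step 3: sold=2 (running total=7) -> [7 7 11 2]
Step 4: sold=2 (running total=9) -> [7 8 13 2]
Step 5: sold=2 (running total=11) -> [7 9 15 2]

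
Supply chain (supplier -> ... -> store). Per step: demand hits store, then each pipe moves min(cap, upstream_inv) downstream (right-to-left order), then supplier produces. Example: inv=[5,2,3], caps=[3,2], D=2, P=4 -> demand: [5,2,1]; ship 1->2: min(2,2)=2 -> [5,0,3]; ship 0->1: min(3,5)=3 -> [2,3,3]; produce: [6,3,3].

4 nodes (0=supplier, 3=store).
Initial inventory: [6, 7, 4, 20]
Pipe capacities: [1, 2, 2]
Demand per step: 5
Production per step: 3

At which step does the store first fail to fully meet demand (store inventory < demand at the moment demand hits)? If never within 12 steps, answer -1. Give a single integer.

Step 1: demand=5,sold=5 ship[2->3]=2 ship[1->2]=2 ship[0->1]=1 prod=3 -> [8 6 4 17]
Step 2: demand=5,sold=5 ship[2->3]=2 ship[1->2]=2 ship[0->1]=1 prod=3 -> [10 5 4 14]
Step 3: demand=5,sold=5 ship[2->3]=2 ship[1->2]=2 ship[0->1]=1 prod=3 -> [12 4 4 11]
Step 4: demand=5,sold=5 ship[2->3]=2 ship[1->2]=2 ship[0->1]=1 prod=3 -> [14 3 4 8]
Step 5: demand=5,sold=5 ship[2->3]=2 ship[1->2]=2 ship[0->1]=1 prod=3 -> [16 2 4 5]
Step 6: demand=5,sold=5 ship[2->3]=2 ship[1->2]=2 ship[0->1]=1 prod=3 -> [18 1 4 2]
Step 7: demand=5,sold=2 ship[2->3]=2 ship[1->2]=1 ship[0->1]=1 prod=3 -> [20 1 3 2]
Step 8: demand=5,sold=2 ship[2->3]=2 ship[1->2]=1 ship[0->1]=1 prod=3 -> [22 1 2 2]
Step 9: demand=5,sold=2 ship[2->3]=2 ship[1->2]=1 ship[0->1]=1 prod=3 -> [24 1 1 2]
Step 10: demand=5,sold=2 ship[2->3]=1 ship[1->2]=1 ship[0->1]=1 prod=3 -> [26 1 1 1]
Step 11: demand=5,sold=1 ship[2->3]=1 ship[1->2]=1 ship[0->1]=1 prod=3 -> [28 1 1 1]
Step 12: demand=5,sold=1 ship[2->3]=1 ship[1->2]=1 ship[0->1]=1 prod=3 -> [30 1 1 1]
First stockout at step 7

7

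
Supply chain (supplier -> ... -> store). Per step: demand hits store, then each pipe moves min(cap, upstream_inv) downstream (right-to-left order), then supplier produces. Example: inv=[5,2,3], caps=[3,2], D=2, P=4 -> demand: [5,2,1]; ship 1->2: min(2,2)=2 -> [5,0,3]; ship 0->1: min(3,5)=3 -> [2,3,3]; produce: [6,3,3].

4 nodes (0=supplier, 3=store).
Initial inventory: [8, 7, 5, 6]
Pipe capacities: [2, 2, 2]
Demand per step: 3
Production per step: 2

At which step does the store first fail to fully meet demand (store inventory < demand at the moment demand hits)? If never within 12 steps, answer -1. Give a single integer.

Step 1: demand=3,sold=3 ship[2->3]=2 ship[1->2]=2 ship[0->1]=2 prod=2 -> [8 7 5 5]
Step 2: demand=3,sold=3 ship[2->3]=2 ship[1->2]=2 ship[0->1]=2 prod=2 -> [8 7 5 4]
Step 3: demand=3,sold=3 ship[2->3]=2 ship[1->2]=2 ship[0->1]=2 prod=2 -> [8 7 5 3]
Step 4: demand=3,sold=3 ship[2->3]=2 ship[1->2]=2 ship[0->1]=2 prod=2 -> [8 7 5 2]
Step 5: demand=3,sold=2 ship[2->3]=2 ship[1->2]=2 ship[0->1]=2 prod=2 -> [8 7 5 2]
Step 6: demand=3,sold=2 ship[2->3]=2 ship[1->2]=2 ship[0->1]=2 prod=2 -> [8 7 5 2]
Step 7: demand=3,sold=2 ship[2->3]=2 ship[1->2]=2 ship[0->1]=2 prod=2 -> [8 7 5 2]
Step 8: demand=3,sold=2 ship[2->3]=2 ship[1->2]=2 ship[0->1]=2 prod=2 -> [8 7 5 2]
Step 9: demand=3,sold=2 ship[2->3]=2 ship[1->2]=2 ship[0->1]=2 prod=2 -> [8 7 5 2]
Step 10: demand=3,sold=2 ship[2->3]=2 ship[1->2]=2 ship[0->1]=2 prod=2 -> [8 7 5 2]
Step 11: demand=3,sold=2 ship[2->3]=2 ship[1->2]=2 ship[0->1]=2 prod=2 -> [8 7 5 2]
Step 12: demand=3,sold=2 ship[2->3]=2 ship[1->2]=2 ship[0->1]=2 prod=2 -> [8 7 5 2]
First stockout at step 5

5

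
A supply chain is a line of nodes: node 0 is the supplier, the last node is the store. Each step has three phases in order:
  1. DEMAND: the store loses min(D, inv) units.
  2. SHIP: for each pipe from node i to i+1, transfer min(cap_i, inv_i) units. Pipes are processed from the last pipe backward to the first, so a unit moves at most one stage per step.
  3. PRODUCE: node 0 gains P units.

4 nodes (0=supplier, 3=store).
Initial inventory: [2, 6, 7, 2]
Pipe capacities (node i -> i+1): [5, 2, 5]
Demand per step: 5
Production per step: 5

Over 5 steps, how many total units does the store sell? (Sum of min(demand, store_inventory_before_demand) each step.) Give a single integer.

Answer: 15

Derivation:
Step 1: sold=2 (running total=2) -> [5 6 4 5]
Step 2: sold=5 (running total=7) -> [5 9 2 4]
Step 3: sold=4 (running total=11) -> [5 12 2 2]
Step 4: sold=2 (running total=13) -> [5 15 2 2]
Step 5: sold=2 (running total=15) -> [5 18 2 2]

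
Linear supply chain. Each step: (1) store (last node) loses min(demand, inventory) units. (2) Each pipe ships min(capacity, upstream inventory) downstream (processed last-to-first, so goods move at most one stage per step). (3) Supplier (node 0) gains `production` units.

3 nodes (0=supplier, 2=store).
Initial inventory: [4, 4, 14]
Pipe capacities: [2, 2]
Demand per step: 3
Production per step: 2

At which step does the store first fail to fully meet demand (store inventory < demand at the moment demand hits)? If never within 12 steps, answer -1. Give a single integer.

Step 1: demand=3,sold=3 ship[1->2]=2 ship[0->1]=2 prod=2 -> [4 4 13]
Step 2: demand=3,sold=3 ship[1->2]=2 ship[0->1]=2 prod=2 -> [4 4 12]
Step 3: demand=3,sold=3 ship[1->2]=2 ship[0->1]=2 prod=2 -> [4 4 11]
Step 4: demand=3,sold=3 ship[1->2]=2 ship[0->1]=2 prod=2 -> [4 4 10]
Step 5: demand=3,sold=3 ship[1->2]=2 ship[0->1]=2 prod=2 -> [4 4 9]
Step 6: demand=3,sold=3 ship[1->2]=2 ship[0->1]=2 prod=2 -> [4 4 8]
Step 7: demand=3,sold=3 ship[1->2]=2 ship[0->1]=2 prod=2 -> [4 4 7]
Step 8: demand=3,sold=3 ship[1->2]=2 ship[0->1]=2 prod=2 -> [4 4 6]
Step 9: demand=3,sold=3 ship[1->2]=2 ship[0->1]=2 prod=2 -> [4 4 5]
Step 10: demand=3,sold=3 ship[1->2]=2 ship[0->1]=2 prod=2 -> [4 4 4]
Step 11: demand=3,sold=3 ship[1->2]=2 ship[0->1]=2 prod=2 -> [4 4 3]
Step 12: demand=3,sold=3 ship[1->2]=2 ship[0->1]=2 prod=2 -> [4 4 2]
No stockout in 12 steps

-1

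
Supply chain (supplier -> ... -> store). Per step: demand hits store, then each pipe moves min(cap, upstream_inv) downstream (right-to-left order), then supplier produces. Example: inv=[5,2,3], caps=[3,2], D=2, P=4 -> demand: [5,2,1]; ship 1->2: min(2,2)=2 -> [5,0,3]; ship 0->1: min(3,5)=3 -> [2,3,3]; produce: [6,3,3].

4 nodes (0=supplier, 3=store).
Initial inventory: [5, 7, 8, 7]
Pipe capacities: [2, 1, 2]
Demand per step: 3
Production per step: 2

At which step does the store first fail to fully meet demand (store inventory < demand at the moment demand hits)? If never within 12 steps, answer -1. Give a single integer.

Step 1: demand=3,sold=3 ship[2->3]=2 ship[1->2]=1 ship[0->1]=2 prod=2 -> [5 8 7 6]
Step 2: demand=3,sold=3 ship[2->3]=2 ship[1->2]=1 ship[0->1]=2 prod=2 -> [5 9 6 5]
Step 3: demand=3,sold=3 ship[2->3]=2 ship[1->2]=1 ship[0->1]=2 prod=2 -> [5 10 5 4]
Step 4: demand=3,sold=3 ship[2->3]=2 ship[1->2]=1 ship[0->1]=2 prod=2 -> [5 11 4 3]
Step 5: demand=3,sold=3 ship[2->3]=2 ship[1->2]=1 ship[0->1]=2 prod=2 -> [5 12 3 2]
Step 6: demand=3,sold=2 ship[2->3]=2 ship[1->2]=1 ship[0->1]=2 prod=2 -> [5 13 2 2]
Step 7: demand=3,sold=2 ship[2->3]=2 ship[1->2]=1 ship[0->1]=2 prod=2 -> [5 14 1 2]
Step 8: demand=3,sold=2 ship[2->3]=1 ship[1->2]=1 ship[0->1]=2 prod=2 -> [5 15 1 1]
Step 9: demand=3,sold=1 ship[2->3]=1 ship[1->2]=1 ship[0->1]=2 prod=2 -> [5 16 1 1]
Step 10: demand=3,sold=1 ship[2->3]=1 ship[1->2]=1 ship[0->1]=2 prod=2 -> [5 17 1 1]
Step 11: demand=3,sold=1 ship[2->3]=1 ship[1->2]=1 ship[0->1]=2 prod=2 -> [5 18 1 1]
Step 12: demand=3,sold=1 ship[2->3]=1 ship[1->2]=1 ship[0->1]=2 prod=2 -> [5 19 1 1]
First stockout at step 6

6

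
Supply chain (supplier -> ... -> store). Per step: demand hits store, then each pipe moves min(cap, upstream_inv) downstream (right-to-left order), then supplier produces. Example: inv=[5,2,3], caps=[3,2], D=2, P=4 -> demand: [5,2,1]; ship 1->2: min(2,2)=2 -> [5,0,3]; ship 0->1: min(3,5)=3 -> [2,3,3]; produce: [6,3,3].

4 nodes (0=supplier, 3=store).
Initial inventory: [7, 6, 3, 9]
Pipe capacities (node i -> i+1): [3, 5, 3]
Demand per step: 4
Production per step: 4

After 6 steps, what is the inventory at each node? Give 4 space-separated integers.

Step 1: demand=4,sold=4 ship[2->3]=3 ship[1->2]=5 ship[0->1]=3 prod=4 -> inv=[8 4 5 8]
Step 2: demand=4,sold=4 ship[2->3]=3 ship[1->2]=4 ship[0->1]=3 prod=4 -> inv=[9 3 6 7]
Step 3: demand=4,sold=4 ship[2->3]=3 ship[1->2]=3 ship[0->1]=3 prod=4 -> inv=[10 3 6 6]
Step 4: demand=4,sold=4 ship[2->3]=3 ship[1->2]=3 ship[0->1]=3 prod=4 -> inv=[11 3 6 5]
Step 5: demand=4,sold=4 ship[2->3]=3 ship[1->2]=3 ship[0->1]=3 prod=4 -> inv=[12 3 6 4]
Step 6: demand=4,sold=4 ship[2->3]=3 ship[1->2]=3 ship[0->1]=3 prod=4 -> inv=[13 3 6 3]

13 3 6 3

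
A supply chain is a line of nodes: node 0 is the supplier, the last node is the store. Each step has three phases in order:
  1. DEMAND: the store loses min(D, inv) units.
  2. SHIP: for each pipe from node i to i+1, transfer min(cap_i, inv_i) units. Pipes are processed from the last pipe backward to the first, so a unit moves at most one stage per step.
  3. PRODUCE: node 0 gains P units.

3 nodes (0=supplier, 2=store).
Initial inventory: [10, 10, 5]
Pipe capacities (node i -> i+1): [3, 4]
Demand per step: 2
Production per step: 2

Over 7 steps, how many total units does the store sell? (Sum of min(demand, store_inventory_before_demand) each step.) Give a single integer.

Step 1: sold=2 (running total=2) -> [9 9 7]
Step 2: sold=2 (running total=4) -> [8 8 9]
Step 3: sold=2 (running total=6) -> [7 7 11]
Step 4: sold=2 (running total=8) -> [6 6 13]
Step 5: sold=2 (running total=10) -> [5 5 15]
Step 6: sold=2 (running total=12) -> [4 4 17]
Step 7: sold=2 (running total=14) -> [3 3 19]

Answer: 14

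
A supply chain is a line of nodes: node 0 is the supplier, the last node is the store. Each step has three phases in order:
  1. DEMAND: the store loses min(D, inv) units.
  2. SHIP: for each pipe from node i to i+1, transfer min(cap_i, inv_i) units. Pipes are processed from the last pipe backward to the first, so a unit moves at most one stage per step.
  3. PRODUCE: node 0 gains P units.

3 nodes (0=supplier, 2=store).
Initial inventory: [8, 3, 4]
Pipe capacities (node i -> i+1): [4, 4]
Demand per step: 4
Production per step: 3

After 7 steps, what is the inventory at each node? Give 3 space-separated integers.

Step 1: demand=4,sold=4 ship[1->2]=3 ship[0->1]=4 prod=3 -> inv=[7 4 3]
Step 2: demand=4,sold=3 ship[1->2]=4 ship[0->1]=4 prod=3 -> inv=[6 4 4]
Step 3: demand=4,sold=4 ship[1->2]=4 ship[0->1]=4 prod=3 -> inv=[5 4 4]
Step 4: demand=4,sold=4 ship[1->2]=4 ship[0->1]=4 prod=3 -> inv=[4 4 4]
Step 5: demand=4,sold=4 ship[1->2]=4 ship[0->1]=4 prod=3 -> inv=[3 4 4]
Step 6: demand=4,sold=4 ship[1->2]=4 ship[0->1]=3 prod=3 -> inv=[3 3 4]
Step 7: demand=4,sold=4 ship[1->2]=3 ship[0->1]=3 prod=3 -> inv=[3 3 3]

3 3 3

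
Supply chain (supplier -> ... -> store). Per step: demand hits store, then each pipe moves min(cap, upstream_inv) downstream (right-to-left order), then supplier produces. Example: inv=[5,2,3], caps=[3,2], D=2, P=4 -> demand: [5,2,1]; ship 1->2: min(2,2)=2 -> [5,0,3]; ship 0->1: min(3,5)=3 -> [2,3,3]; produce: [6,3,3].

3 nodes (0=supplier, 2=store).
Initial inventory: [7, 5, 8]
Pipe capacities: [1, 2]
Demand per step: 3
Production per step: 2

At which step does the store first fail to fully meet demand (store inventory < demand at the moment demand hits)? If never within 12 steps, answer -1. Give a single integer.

Step 1: demand=3,sold=3 ship[1->2]=2 ship[0->1]=1 prod=2 -> [8 4 7]
Step 2: demand=3,sold=3 ship[1->2]=2 ship[0->1]=1 prod=2 -> [9 3 6]
Step 3: demand=3,sold=3 ship[1->2]=2 ship[0->1]=1 prod=2 -> [10 2 5]
Step 4: demand=3,sold=3 ship[1->2]=2 ship[0->1]=1 prod=2 -> [11 1 4]
Step 5: demand=3,sold=3 ship[1->2]=1 ship[0->1]=1 prod=2 -> [12 1 2]
Step 6: demand=3,sold=2 ship[1->2]=1 ship[0->1]=1 prod=2 -> [13 1 1]
Step 7: demand=3,sold=1 ship[1->2]=1 ship[0->1]=1 prod=2 -> [14 1 1]
Step 8: demand=3,sold=1 ship[1->2]=1 ship[0->1]=1 prod=2 -> [15 1 1]
Step 9: demand=3,sold=1 ship[1->2]=1 ship[0->1]=1 prod=2 -> [16 1 1]
Step 10: demand=3,sold=1 ship[1->2]=1 ship[0->1]=1 prod=2 -> [17 1 1]
Step 11: demand=3,sold=1 ship[1->2]=1 ship[0->1]=1 prod=2 -> [18 1 1]
Step 12: demand=3,sold=1 ship[1->2]=1 ship[0->1]=1 prod=2 -> [19 1 1]
First stockout at step 6

6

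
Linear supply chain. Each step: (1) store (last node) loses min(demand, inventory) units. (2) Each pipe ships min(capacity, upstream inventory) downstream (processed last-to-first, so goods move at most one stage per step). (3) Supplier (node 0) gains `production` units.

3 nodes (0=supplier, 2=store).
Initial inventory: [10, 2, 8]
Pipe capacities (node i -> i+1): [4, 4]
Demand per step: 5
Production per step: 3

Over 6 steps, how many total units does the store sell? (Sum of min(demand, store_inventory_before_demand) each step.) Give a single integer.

Answer: 26

Derivation:
Step 1: sold=5 (running total=5) -> [9 4 5]
Step 2: sold=5 (running total=10) -> [8 4 4]
Step 3: sold=4 (running total=14) -> [7 4 4]
Step 4: sold=4 (running total=18) -> [6 4 4]
Step 5: sold=4 (running total=22) -> [5 4 4]
Step 6: sold=4 (running total=26) -> [4 4 4]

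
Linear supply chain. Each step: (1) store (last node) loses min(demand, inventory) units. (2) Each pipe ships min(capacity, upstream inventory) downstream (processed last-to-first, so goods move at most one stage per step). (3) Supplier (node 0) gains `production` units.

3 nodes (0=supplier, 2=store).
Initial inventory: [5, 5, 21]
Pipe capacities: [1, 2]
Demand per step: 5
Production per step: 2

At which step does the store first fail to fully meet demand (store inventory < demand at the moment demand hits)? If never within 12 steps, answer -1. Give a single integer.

Step 1: demand=5,sold=5 ship[1->2]=2 ship[0->1]=1 prod=2 -> [6 4 18]
Step 2: demand=5,sold=5 ship[1->2]=2 ship[0->1]=1 prod=2 -> [7 3 15]
Step 3: demand=5,sold=5 ship[1->2]=2 ship[0->1]=1 prod=2 -> [8 2 12]
Step 4: demand=5,sold=5 ship[1->2]=2 ship[0->1]=1 prod=2 -> [9 1 9]
Step 5: demand=5,sold=5 ship[1->2]=1 ship[0->1]=1 prod=2 -> [10 1 5]
Step 6: demand=5,sold=5 ship[1->2]=1 ship[0->1]=1 prod=2 -> [11 1 1]
Step 7: demand=5,sold=1 ship[1->2]=1 ship[0->1]=1 prod=2 -> [12 1 1]
Step 8: demand=5,sold=1 ship[1->2]=1 ship[0->1]=1 prod=2 -> [13 1 1]
Step 9: demand=5,sold=1 ship[1->2]=1 ship[0->1]=1 prod=2 -> [14 1 1]
Step 10: demand=5,sold=1 ship[1->2]=1 ship[0->1]=1 prod=2 -> [15 1 1]
Step 11: demand=5,sold=1 ship[1->2]=1 ship[0->1]=1 prod=2 -> [16 1 1]
Step 12: demand=5,sold=1 ship[1->2]=1 ship[0->1]=1 prod=2 -> [17 1 1]
First stockout at step 7

7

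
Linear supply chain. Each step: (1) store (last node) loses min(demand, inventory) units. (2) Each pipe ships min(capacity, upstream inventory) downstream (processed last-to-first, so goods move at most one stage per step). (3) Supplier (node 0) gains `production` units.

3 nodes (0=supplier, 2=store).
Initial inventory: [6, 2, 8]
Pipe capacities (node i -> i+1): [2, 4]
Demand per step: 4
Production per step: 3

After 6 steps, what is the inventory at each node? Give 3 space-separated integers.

Step 1: demand=4,sold=4 ship[1->2]=2 ship[0->1]=2 prod=3 -> inv=[7 2 6]
Step 2: demand=4,sold=4 ship[1->2]=2 ship[0->1]=2 prod=3 -> inv=[8 2 4]
Step 3: demand=4,sold=4 ship[1->2]=2 ship[0->1]=2 prod=3 -> inv=[9 2 2]
Step 4: demand=4,sold=2 ship[1->2]=2 ship[0->1]=2 prod=3 -> inv=[10 2 2]
Step 5: demand=4,sold=2 ship[1->2]=2 ship[0->1]=2 prod=3 -> inv=[11 2 2]
Step 6: demand=4,sold=2 ship[1->2]=2 ship[0->1]=2 prod=3 -> inv=[12 2 2]

12 2 2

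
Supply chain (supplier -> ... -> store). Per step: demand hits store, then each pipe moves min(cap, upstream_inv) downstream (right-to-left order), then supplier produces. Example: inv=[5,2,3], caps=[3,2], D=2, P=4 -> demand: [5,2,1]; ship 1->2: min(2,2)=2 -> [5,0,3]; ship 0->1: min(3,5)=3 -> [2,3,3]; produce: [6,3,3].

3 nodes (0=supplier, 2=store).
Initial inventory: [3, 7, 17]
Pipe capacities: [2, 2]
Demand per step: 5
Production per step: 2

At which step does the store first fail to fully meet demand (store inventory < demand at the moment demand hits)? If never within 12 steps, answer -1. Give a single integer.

Step 1: demand=5,sold=5 ship[1->2]=2 ship[0->1]=2 prod=2 -> [3 7 14]
Step 2: demand=5,sold=5 ship[1->2]=2 ship[0->1]=2 prod=2 -> [3 7 11]
Step 3: demand=5,sold=5 ship[1->2]=2 ship[0->1]=2 prod=2 -> [3 7 8]
Step 4: demand=5,sold=5 ship[1->2]=2 ship[0->1]=2 prod=2 -> [3 7 5]
Step 5: demand=5,sold=5 ship[1->2]=2 ship[0->1]=2 prod=2 -> [3 7 2]
Step 6: demand=5,sold=2 ship[1->2]=2 ship[0->1]=2 prod=2 -> [3 7 2]
Step 7: demand=5,sold=2 ship[1->2]=2 ship[0->1]=2 prod=2 -> [3 7 2]
Step 8: demand=5,sold=2 ship[1->2]=2 ship[0->1]=2 prod=2 -> [3 7 2]
Step 9: demand=5,sold=2 ship[1->2]=2 ship[0->1]=2 prod=2 -> [3 7 2]
Step 10: demand=5,sold=2 ship[1->2]=2 ship[0->1]=2 prod=2 -> [3 7 2]
Step 11: demand=5,sold=2 ship[1->2]=2 ship[0->1]=2 prod=2 -> [3 7 2]
Step 12: demand=5,sold=2 ship[1->2]=2 ship[0->1]=2 prod=2 -> [3 7 2]
First stockout at step 6

6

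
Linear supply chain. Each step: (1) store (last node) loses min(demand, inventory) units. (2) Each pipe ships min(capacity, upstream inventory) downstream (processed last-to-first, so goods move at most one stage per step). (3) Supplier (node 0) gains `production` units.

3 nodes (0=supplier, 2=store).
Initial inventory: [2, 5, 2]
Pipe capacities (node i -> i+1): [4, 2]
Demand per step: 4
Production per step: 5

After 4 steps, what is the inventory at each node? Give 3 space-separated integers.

Step 1: demand=4,sold=2 ship[1->2]=2 ship[0->1]=2 prod=5 -> inv=[5 5 2]
Step 2: demand=4,sold=2 ship[1->2]=2 ship[0->1]=4 prod=5 -> inv=[6 7 2]
Step 3: demand=4,sold=2 ship[1->2]=2 ship[0->1]=4 prod=5 -> inv=[7 9 2]
Step 4: demand=4,sold=2 ship[1->2]=2 ship[0->1]=4 prod=5 -> inv=[8 11 2]

8 11 2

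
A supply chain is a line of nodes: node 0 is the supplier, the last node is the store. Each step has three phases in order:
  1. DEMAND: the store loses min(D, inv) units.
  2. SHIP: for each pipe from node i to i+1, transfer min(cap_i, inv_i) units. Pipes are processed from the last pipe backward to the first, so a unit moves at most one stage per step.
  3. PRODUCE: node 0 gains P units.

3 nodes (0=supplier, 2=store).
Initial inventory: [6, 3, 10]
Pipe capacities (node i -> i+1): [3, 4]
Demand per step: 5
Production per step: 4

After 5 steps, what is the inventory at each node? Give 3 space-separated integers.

Step 1: demand=5,sold=5 ship[1->2]=3 ship[0->1]=3 prod=4 -> inv=[7 3 8]
Step 2: demand=5,sold=5 ship[1->2]=3 ship[0->1]=3 prod=4 -> inv=[8 3 6]
Step 3: demand=5,sold=5 ship[1->2]=3 ship[0->1]=3 prod=4 -> inv=[9 3 4]
Step 4: demand=5,sold=4 ship[1->2]=3 ship[0->1]=3 prod=4 -> inv=[10 3 3]
Step 5: demand=5,sold=3 ship[1->2]=3 ship[0->1]=3 prod=4 -> inv=[11 3 3]

11 3 3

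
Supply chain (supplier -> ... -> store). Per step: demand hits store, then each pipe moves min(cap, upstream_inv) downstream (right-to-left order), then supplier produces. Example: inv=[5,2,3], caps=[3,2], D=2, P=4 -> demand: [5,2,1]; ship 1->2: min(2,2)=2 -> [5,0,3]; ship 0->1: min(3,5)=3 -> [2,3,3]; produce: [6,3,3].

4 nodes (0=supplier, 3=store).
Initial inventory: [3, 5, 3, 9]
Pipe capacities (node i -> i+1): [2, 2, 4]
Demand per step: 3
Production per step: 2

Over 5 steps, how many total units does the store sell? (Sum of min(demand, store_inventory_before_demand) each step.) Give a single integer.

Step 1: sold=3 (running total=3) -> [3 5 2 9]
Step 2: sold=3 (running total=6) -> [3 5 2 8]
Step 3: sold=3 (running total=9) -> [3 5 2 7]
Step 4: sold=3 (running total=12) -> [3 5 2 6]
Step 5: sold=3 (running total=15) -> [3 5 2 5]

Answer: 15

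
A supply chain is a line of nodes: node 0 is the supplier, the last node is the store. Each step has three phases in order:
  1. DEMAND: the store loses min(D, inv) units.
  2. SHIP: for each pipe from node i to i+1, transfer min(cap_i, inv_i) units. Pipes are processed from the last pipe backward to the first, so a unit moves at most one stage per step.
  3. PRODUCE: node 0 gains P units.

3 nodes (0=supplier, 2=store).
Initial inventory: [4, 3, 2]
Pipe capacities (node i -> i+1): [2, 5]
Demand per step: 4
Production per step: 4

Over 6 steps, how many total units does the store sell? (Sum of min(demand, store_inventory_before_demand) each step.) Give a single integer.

Step 1: sold=2 (running total=2) -> [6 2 3]
Step 2: sold=3 (running total=5) -> [8 2 2]
Step 3: sold=2 (running total=7) -> [10 2 2]
Step 4: sold=2 (running total=9) -> [12 2 2]
Step 5: sold=2 (running total=11) -> [14 2 2]
Step 6: sold=2 (running total=13) -> [16 2 2]

Answer: 13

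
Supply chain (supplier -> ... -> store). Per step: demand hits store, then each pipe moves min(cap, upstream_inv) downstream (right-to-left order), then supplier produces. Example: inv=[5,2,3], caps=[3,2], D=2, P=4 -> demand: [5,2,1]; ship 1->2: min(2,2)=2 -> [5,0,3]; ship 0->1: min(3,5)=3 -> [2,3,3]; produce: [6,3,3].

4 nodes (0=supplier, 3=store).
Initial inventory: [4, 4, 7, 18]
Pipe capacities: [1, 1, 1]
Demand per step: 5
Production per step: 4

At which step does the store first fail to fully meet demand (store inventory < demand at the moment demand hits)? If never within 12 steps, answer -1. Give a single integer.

Step 1: demand=5,sold=5 ship[2->3]=1 ship[1->2]=1 ship[0->1]=1 prod=4 -> [7 4 7 14]
Step 2: demand=5,sold=5 ship[2->3]=1 ship[1->2]=1 ship[0->1]=1 prod=4 -> [10 4 7 10]
Step 3: demand=5,sold=5 ship[2->3]=1 ship[1->2]=1 ship[0->1]=1 prod=4 -> [13 4 7 6]
Step 4: demand=5,sold=5 ship[2->3]=1 ship[1->2]=1 ship[0->1]=1 prod=4 -> [16 4 7 2]
Step 5: demand=5,sold=2 ship[2->3]=1 ship[1->2]=1 ship[0->1]=1 prod=4 -> [19 4 7 1]
Step 6: demand=5,sold=1 ship[2->3]=1 ship[1->2]=1 ship[0->1]=1 prod=4 -> [22 4 7 1]
Step 7: demand=5,sold=1 ship[2->3]=1 ship[1->2]=1 ship[0->1]=1 prod=4 -> [25 4 7 1]
Step 8: demand=5,sold=1 ship[2->3]=1 ship[1->2]=1 ship[0->1]=1 prod=4 -> [28 4 7 1]
Step 9: demand=5,sold=1 ship[2->3]=1 ship[1->2]=1 ship[0->1]=1 prod=4 -> [31 4 7 1]
Step 10: demand=5,sold=1 ship[2->3]=1 ship[1->2]=1 ship[0->1]=1 prod=4 -> [34 4 7 1]
Step 11: demand=5,sold=1 ship[2->3]=1 ship[1->2]=1 ship[0->1]=1 prod=4 -> [37 4 7 1]
Step 12: demand=5,sold=1 ship[2->3]=1 ship[1->2]=1 ship[0->1]=1 prod=4 -> [40 4 7 1]
First stockout at step 5

5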